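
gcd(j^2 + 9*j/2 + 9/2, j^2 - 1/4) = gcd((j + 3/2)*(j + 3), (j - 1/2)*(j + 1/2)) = 1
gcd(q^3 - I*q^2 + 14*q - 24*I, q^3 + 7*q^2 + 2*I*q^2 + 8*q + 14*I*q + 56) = q^2 + 2*I*q + 8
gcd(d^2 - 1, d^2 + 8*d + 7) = d + 1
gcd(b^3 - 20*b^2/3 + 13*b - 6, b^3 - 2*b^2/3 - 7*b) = b - 3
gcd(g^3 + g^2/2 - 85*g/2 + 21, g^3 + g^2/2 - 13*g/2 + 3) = g - 1/2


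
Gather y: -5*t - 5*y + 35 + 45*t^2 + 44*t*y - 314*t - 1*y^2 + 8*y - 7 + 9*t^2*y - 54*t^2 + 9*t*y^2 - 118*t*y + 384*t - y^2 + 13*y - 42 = -9*t^2 + 65*t + y^2*(9*t - 2) + y*(9*t^2 - 74*t + 16) - 14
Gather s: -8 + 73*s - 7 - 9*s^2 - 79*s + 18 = -9*s^2 - 6*s + 3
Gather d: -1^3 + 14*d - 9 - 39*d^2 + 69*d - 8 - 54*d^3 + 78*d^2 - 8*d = -54*d^3 + 39*d^2 + 75*d - 18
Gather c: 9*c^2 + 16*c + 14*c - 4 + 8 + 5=9*c^2 + 30*c + 9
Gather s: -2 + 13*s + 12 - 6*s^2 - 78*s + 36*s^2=30*s^2 - 65*s + 10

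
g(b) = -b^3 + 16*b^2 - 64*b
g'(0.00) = -64.00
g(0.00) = 0.00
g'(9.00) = -19.00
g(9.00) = -9.00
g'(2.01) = -11.80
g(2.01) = -72.12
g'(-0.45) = -79.01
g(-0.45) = 32.13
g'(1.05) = -33.71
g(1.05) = -50.72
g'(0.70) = -43.07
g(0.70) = -37.30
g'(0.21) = -57.41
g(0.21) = -12.74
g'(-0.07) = -66.25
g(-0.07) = 4.56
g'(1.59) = -20.70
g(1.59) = -65.33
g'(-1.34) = -112.27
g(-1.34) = 116.90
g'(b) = -3*b^2 + 32*b - 64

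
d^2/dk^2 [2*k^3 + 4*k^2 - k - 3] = 12*k + 8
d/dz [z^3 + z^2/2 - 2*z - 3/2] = 3*z^2 + z - 2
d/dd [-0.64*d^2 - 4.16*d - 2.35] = -1.28*d - 4.16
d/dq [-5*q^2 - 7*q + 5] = -10*q - 7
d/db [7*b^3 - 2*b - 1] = 21*b^2 - 2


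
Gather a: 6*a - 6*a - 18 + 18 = 0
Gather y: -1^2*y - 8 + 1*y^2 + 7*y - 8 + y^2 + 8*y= 2*y^2 + 14*y - 16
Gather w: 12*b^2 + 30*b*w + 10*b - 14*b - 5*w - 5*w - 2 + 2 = 12*b^2 - 4*b + w*(30*b - 10)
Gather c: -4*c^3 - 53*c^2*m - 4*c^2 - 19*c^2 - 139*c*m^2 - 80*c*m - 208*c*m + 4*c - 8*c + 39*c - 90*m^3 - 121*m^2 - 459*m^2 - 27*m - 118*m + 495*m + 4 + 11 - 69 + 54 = -4*c^3 + c^2*(-53*m - 23) + c*(-139*m^2 - 288*m + 35) - 90*m^3 - 580*m^2 + 350*m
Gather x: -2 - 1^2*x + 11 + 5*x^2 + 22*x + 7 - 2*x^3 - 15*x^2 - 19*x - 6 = -2*x^3 - 10*x^2 + 2*x + 10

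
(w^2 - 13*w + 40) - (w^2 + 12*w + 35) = 5 - 25*w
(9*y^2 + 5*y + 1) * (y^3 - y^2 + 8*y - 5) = 9*y^5 - 4*y^4 + 68*y^3 - 6*y^2 - 17*y - 5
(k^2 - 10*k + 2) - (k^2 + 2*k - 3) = 5 - 12*k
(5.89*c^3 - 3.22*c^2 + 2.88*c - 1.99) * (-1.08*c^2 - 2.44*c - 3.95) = -6.3612*c^5 - 10.894*c^4 - 18.5191*c^3 + 7.841*c^2 - 6.5204*c + 7.8605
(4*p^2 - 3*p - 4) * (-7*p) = -28*p^3 + 21*p^2 + 28*p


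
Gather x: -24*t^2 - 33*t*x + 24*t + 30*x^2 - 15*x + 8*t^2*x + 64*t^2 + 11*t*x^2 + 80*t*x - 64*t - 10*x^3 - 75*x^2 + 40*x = 40*t^2 - 40*t - 10*x^3 + x^2*(11*t - 45) + x*(8*t^2 + 47*t + 25)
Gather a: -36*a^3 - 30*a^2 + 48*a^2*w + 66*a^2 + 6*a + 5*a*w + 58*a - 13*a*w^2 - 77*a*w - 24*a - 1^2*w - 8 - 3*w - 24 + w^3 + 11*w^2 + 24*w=-36*a^3 + a^2*(48*w + 36) + a*(-13*w^2 - 72*w + 40) + w^3 + 11*w^2 + 20*w - 32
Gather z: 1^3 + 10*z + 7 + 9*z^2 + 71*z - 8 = 9*z^2 + 81*z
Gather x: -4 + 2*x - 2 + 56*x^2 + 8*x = 56*x^2 + 10*x - 6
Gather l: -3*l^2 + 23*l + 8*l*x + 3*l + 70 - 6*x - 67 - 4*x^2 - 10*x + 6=-3*l^2 + l*(8*x + 26) - 4*x^2 - 16*x + 9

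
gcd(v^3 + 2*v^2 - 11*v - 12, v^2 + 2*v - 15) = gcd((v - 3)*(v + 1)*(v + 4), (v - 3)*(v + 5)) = v - 3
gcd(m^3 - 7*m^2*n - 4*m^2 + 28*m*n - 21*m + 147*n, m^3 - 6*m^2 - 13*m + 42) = m^2 - 4*m - 21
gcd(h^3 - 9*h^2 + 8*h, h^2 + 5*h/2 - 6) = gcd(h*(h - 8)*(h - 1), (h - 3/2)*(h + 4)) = 1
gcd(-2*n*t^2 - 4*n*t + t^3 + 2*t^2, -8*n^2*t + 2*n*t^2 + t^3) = -2*n*t + t^2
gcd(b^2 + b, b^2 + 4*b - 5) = 1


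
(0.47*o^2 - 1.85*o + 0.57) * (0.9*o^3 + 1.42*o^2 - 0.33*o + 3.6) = 0.423*o^5 - 0.9976*o^4 - 2.2691*o^3 + 3.1119*o^2 - 6.8481*o + 2.052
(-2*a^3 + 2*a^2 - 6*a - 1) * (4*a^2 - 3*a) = -8*a^5 + 14*a^4 - 30*a^3 + 14*a^2 + 3*a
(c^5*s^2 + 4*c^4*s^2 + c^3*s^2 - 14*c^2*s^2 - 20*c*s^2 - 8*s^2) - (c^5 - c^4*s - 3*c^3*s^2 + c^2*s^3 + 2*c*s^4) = c^5*s^2 - c^5 + 4*c^4*s^2 + c^4*s + 4*c^3*s^2 - c^2*s^3 - 14*c^2*s^2 - 2*c*s^4 - 20*c*s^2 - 8*s^2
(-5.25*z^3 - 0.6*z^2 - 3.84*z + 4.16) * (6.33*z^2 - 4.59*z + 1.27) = -33.2325*z^5 + 20.2995*z^4 - 28.2207*z^3 + 43.1964*z^2 - 23.9712*z + 5.2832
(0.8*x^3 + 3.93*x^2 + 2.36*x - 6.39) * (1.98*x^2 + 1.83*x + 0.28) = 1.584*x^5 + 9.2454*x^4 + 12.0887*x^3 - 7.233*x^2 - 11.0329*x - 1.7892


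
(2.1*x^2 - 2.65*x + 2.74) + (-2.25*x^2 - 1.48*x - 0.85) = -0.15*x^2 - 4.13*x + 1.89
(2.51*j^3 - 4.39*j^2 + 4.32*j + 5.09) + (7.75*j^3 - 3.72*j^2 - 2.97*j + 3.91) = 10.26*j^3 - 8.11*j^2 + 1.35*j + 9.0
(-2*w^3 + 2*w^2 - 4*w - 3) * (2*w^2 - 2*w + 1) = -4*w^5 + 8*w^4 - 14*w^3 + 4*w^2 + 2*w - 3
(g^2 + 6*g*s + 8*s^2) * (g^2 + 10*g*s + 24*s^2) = g^4 + 16*g^3*s + 92*g^2*s^2 + 224*g*s^3 + 192*s^4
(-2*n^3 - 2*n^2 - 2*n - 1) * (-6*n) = 12*n^4 + 12*n^3 + 12*n^2 + 6*n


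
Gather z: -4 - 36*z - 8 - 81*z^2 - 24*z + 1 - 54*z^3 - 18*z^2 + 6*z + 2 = -54*z^3 - 99*z^2 - 54*z - 9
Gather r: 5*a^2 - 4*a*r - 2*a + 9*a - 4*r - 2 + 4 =5*a^2 + 7*a + r*(-4*a - 4) + 2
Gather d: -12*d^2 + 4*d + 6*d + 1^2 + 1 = -12*d^2 + 10*d + 2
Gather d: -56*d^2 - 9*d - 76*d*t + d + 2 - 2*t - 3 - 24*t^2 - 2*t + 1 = -56*d^2 + d*(-76*t - 8) - 24*t^2 - 4*t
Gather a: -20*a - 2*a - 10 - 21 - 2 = -22*a - 33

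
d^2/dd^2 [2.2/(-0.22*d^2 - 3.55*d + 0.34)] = (0.21296*d^2 + 3.4364*d - 2.2*(0.44*d + 3.55)*(0.88*d + 7.1) - 0.32912)/(0.22*d^2 + 3.55*d - 0.34)^3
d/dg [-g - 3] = -1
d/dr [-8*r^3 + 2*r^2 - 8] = 4*r*(1 - 6*r)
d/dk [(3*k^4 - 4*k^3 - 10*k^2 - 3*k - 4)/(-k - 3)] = (-9*k^4 - 28*k^3 + 46*k^2 + 60*k + 5)/(k^2 + 6*k + 9)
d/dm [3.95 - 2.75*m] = -2.75000000000000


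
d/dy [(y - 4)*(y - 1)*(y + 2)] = 3*y^2 - 6*y - 6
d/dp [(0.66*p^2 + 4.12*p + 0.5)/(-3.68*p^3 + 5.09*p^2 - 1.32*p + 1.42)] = (2.4288*p^4 + 30.3232*p^3 - 16.322*p^2 - 3.2156*p + 6.5104)/(13.5424*p^6 - 37.4624*p^5 + 35.6233*p^4 - 23.8888*p^3 + 16.198*p^2 - 3.7488*p + 2.0164)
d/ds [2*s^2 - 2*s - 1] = 4*s - 2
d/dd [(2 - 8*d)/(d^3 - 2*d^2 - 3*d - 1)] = 2*(8*d^3 - 11*d^2 + 4*d + 7)/(d^6 - 4*d^5 - 2*d^4 + 10*d^3 + 13*d^2 + 6*d + 1)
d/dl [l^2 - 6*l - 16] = 2*l - 6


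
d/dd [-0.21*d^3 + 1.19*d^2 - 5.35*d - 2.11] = -0.63*d^2 + 2.38*d - 5.35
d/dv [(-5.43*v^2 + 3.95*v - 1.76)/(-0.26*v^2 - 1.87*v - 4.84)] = (11.1811*v^2 + 51.6472*v - 22.4092)/(0.0676*v^4 + 0.9724*v^3 + 6.0137*v^2 + 18.1016*v + 23.4256)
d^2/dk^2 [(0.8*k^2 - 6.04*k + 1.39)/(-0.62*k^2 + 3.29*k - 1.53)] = (1.37987200000001*k^3 + 1.34738399999999*k^2 - 17.365332*k + 29.607766)/(0.238328*k^6 - 3.794028*k^5 + 21.897222*k^4 - 54.336653*k^3 + 54.036693*k^2 - 23.104683*k + 3.581577)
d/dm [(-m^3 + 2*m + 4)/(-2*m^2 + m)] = 2*(m^4 - m^3 + 2*m^2 + 8*m - 2)/(m^2*(4*m^2 - 4*m + 1))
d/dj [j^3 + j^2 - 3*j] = 3*j^2 + 2*j - 3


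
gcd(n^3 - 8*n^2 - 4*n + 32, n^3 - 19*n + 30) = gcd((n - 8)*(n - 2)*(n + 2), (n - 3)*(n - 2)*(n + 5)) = n - 2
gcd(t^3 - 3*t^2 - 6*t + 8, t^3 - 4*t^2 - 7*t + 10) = t^2 + t - 2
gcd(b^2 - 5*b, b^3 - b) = b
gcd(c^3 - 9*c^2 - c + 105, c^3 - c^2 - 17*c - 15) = c^2 - 2*c - 15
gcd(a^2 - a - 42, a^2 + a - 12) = 1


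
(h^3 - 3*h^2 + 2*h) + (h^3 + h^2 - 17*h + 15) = 2*h^3 - 2*h^2 - 15*h + 15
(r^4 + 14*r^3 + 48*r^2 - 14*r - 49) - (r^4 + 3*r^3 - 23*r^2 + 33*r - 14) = 11*r^3 + 71*r^2 - 47*r - 35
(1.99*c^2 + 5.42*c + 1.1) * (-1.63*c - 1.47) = -3.2437*c^3 - 11.7599*c^2 - 9.7604*c - 1.617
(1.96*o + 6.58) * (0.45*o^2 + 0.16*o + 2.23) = 0.882*o^3 + 3.2746*o^2 + 5.4236*o + 14.6734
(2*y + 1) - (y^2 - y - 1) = -y^2 + 3*y + 2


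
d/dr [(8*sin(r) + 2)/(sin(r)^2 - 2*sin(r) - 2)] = 4*(-sin(r) + cos(2*r) - 4)*cos(r)/(sin(r)^2 - 2*sin(r) - 2)^2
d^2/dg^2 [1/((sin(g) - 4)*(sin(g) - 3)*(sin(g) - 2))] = (-9*sin(g)^6 + 99*sin(g)^5 - 364*sin(g)^4 + 342*sin(g)^3 + 830*sin(g)^2 - 1884*sin(g) + 920)/((sin(g) - 4)^3*(sin(g) - 3)^3*(sin(g) - 2)^3)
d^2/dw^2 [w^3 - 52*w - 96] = 6*w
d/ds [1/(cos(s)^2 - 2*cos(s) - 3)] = 2*(cos(s) - 1)*sin(s)/(sin(s)^2 + 2*cos(s) + 2)^2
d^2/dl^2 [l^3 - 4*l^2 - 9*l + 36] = 6*l - 8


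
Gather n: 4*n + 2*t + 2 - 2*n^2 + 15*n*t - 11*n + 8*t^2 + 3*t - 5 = -2*n^2 + n*(15*t - 7) + 8*t^2 + 5*t - 3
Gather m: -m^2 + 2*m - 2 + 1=-m^2 + 2*m - 1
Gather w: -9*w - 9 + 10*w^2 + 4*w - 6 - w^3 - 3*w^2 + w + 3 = -w^3 + 7*w^2 - 4*w - 12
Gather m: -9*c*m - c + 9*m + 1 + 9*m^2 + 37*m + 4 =-c + 9*m^2 + m*(46 - 9*c) + 5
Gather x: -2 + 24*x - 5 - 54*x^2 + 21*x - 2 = -54*x^2 + 45*x - 9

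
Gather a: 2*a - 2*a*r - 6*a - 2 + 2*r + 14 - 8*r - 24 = a*(-2*r - 4) - 6*r - 12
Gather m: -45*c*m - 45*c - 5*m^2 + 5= -45*c*m - 45*c - 5*m^2 + 5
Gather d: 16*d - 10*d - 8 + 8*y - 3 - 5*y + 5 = 6*d + 3*y - 6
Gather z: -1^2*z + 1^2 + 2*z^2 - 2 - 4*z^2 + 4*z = -2*z^2 + 3*z - 1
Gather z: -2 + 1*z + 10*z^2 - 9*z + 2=10*z^2 - 8*z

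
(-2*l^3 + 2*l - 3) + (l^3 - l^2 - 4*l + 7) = -l^3 - l^2 - 2*l + 4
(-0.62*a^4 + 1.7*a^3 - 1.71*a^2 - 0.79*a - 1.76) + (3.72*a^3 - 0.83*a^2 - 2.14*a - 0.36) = -0.62*a^4 + 5.42*a^3 - 2.54*a^2 - 2.93*a - 2.12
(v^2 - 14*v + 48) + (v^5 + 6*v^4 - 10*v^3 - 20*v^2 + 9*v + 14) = v^5 + 6*v^4 - 10*v^3 - 19*v^2 - 5*v + 62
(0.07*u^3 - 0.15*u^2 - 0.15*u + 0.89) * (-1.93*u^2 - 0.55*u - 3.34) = -0.1351*u^5 + 0.251*u^4 + 0.1382*u^3 - 1.1342*u^2 + 0.0115*u - 2.9726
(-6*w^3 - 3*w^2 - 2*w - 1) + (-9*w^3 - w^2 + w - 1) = -15*w^3 - 4*w^2 - w - 2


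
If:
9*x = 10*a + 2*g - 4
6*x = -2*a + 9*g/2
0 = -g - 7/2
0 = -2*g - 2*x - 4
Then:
No Solution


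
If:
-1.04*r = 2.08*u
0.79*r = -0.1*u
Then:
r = 0.00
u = 0.00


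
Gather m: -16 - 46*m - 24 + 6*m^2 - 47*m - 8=6*m^2 - 93*m - 48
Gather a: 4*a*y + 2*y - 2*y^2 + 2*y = 4*a*y - 2*y^2 + 4*y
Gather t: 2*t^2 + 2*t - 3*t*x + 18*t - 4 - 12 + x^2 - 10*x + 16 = 2*t^2 + t*(20 - 3*x) + x^2 - 10*x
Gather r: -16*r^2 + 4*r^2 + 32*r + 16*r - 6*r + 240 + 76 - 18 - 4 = -12*r^2 + 42*r + 294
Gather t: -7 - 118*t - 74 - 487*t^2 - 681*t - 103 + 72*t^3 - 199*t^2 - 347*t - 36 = 72*t^3 - 686*t^2 - 1146*t - 220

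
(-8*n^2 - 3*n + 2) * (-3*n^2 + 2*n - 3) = 24*n^4 - 7*n^3 + 12*n^2 + 13*n - 6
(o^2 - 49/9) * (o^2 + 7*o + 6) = o^4 + 7*o^3 + 5*o^2/9 - 343*o/9 - 98/3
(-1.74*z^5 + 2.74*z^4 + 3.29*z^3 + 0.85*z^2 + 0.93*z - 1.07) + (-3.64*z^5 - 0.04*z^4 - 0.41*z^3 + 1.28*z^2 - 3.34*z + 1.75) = -5.38*z^5 + 2.7*z^4 + 2.88*z^3 + 2.13*z^2 - 2.41*z + 0.68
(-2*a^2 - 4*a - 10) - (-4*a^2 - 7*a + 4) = 2*a^2 + 3*a - 14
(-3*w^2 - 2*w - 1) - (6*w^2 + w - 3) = -9*w^2 - 3*w + 2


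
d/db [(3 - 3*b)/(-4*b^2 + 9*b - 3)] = 6*(-2*b^2 + 4*b - 3)/(16*b^4 - 72*b^3 + 105*b^2 - 54*b + 9)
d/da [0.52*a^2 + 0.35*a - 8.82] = 1.04*a + 0.35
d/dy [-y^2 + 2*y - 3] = 2 - 2*y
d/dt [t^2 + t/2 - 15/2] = 2*t + 1/2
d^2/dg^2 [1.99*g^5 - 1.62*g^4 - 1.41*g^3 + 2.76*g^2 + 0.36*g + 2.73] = 39.8*g^3 - 19.44*g^2 - 8.46*g + 5.52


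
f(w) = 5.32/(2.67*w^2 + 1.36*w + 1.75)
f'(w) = 5.32*(-5.34*w - 1.36)/(2.67*w^2 + 1.36*w + 1.75)^2 = (-28.4088*w - 7.2352)/(2.67*w^2 + 1.36*w + 1.75)^2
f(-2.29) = 0.42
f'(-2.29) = 0.36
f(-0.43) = 3.21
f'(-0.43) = 1.81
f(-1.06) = 1.61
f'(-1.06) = 2.09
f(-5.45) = 0.07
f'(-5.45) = 0.03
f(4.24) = 0.10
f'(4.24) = -0.04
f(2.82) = 0.20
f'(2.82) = -0.12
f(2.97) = 0.18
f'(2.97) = -0.11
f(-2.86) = 0.27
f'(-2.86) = 0.19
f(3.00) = 0.18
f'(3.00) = -0.10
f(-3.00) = 0.25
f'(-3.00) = 0.17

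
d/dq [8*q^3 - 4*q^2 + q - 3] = 24*q^2 - 8*q + 1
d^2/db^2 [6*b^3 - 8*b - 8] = 36*b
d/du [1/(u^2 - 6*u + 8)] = 2*(3 - u)/(u^2 - 6*u + 8)^2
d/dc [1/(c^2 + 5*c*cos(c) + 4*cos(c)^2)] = (5*c*sin(c) - 2*c + 4*sin(2*c) - 5*cos(c))/((c + cos(c))^2*(c + 4*cos(c))^2)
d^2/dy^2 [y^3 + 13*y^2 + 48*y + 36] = 6*y + 26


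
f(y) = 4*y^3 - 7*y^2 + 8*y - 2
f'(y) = 12*y^2 - 14*y + 8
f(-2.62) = -142.95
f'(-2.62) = 127.05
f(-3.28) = -244.70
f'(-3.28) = 183.02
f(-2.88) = -178.65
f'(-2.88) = 147.85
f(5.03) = 370.19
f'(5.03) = 241.19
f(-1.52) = -44.38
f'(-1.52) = 57.00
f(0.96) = 2.77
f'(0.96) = 5.62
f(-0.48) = -7.90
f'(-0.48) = 17.48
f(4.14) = 194.97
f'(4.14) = 155.72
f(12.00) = 5998.00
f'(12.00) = 1568.00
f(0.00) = -2.00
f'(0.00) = 8.00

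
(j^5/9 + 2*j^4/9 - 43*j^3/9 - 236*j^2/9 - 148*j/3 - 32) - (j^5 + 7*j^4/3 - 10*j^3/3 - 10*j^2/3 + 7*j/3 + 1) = -8*j^5/9 - 19*j^4/9 - 13*j^3/9 - 206*j^2/9 - 155*j/3 - 33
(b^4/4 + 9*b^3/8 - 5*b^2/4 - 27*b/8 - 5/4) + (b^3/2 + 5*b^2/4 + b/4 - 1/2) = b^4/4 + 13*b^3/8 - 25*b/8 - 7/4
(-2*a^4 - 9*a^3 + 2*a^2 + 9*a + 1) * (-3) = 6*a^4 + 27*a^3 - 6*a^2 - 27*a - 3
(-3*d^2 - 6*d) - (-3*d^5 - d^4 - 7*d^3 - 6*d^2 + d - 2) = 3*d^5 + d^4 + 7*d^3 + 3*d^2 - 7*d + 2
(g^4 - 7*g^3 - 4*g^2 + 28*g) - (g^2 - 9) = g^4 - 7*g^3 - 5*g^2 + 28*g + 9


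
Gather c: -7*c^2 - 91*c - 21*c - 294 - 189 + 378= -7*c^2 - 112*c - 105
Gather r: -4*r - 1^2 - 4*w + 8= -4*r - 4*w + 7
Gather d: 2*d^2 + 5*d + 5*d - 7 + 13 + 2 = 2*d^2 + 10*d + 8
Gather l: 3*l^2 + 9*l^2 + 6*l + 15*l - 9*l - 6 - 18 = 12*l^2 + 12*l - 24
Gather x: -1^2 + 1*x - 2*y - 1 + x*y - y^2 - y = x*(y + 1) - y^2 - 3*y - 2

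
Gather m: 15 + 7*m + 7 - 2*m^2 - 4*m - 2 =-2*m^2 + 3*m + 20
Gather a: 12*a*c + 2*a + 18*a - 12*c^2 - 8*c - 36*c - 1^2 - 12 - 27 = a*(12*c + 20) - 12*c^2 - 44*c - 40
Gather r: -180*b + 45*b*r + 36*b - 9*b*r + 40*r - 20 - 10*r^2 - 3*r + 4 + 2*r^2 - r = -144*b - 8*r^2 + r*(36*b + 36) - 16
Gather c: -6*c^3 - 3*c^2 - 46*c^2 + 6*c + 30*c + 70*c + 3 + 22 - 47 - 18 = -6*c^3 - 49*c^2 + 106*c - 40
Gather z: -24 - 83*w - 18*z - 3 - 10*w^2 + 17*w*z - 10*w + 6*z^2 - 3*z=-10*w^2 - 93*w + 6*z^2 + z*(17*w - 21) - 27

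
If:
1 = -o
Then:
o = -1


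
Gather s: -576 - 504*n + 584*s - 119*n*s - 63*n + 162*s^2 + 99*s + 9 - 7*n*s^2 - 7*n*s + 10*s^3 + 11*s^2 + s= -567*n + 10*s^3 + s^2*(173 - 7*n) + s*(684 - 126*n) - 567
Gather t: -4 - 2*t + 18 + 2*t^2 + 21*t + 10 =2*t^2 + 19*t + 24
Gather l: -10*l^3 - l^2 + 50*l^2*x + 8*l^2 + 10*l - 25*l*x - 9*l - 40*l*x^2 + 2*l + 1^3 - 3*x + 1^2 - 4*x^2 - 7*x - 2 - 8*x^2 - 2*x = -10*l^3 + l^2*(50*x + 7) + l*(-40*x^2 - 25*x + 3) - 12*x^2 - 12*x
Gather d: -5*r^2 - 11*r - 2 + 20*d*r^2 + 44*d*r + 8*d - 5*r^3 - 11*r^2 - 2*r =d*(20*r^2 + 44*r + 8) - 5*r^3 - 16*r^2 - 13*r - 2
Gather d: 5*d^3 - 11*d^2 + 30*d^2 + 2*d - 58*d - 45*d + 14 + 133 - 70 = 5*d^3 + 19*d^2 - 101*d + 77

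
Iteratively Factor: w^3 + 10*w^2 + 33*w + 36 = (w + 3)*(w^2 + 7*w + 12) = (w + 3)*(w + 4)*(w + 3)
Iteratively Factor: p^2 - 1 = (p + 1)*(p - 1)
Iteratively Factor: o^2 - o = (o - 1)*(o)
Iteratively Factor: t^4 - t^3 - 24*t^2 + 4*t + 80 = (t - 5)*(t^3 + 4*t^2 - 4*t - 16) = (t - 5)*(t + 2)*(t^2 + 2*t - 8) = (t - 5)*(t - 2)*(t + 2)*(t + 4)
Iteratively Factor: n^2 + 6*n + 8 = (n + 2)*(n + 4)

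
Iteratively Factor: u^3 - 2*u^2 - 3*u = (u + 1)*(u^2 - 3*u) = (u - 3)*(u + 1)*(u)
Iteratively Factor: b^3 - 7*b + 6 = (b + 3)*(b^2 - 3*b + 2) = (b - 1)*(b + 3)*(b - 2)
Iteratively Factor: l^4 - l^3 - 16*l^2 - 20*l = (l)*(l^3 - l^2 - 16*l - 20) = l*(l - 5)*(l^2 + 4*l + 4) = l*(l - 5)*(l + 2)*(l + 2)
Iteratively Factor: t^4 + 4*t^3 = (t)*(t^3 + 4*t^2) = t*(t + 4)*(t^2) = t^2*(t + 4)*(t)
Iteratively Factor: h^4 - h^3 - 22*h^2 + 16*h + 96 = (h - 4)*(h^3 + 3*h^2 - 10*h - 24) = (h - 4)*(h + 4)*(h^2 - h - 6) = (h - 4)*(h + 2)*(h + 4)*(h - 3)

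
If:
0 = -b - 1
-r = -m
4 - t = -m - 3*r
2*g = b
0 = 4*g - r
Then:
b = -1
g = -1/2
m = -2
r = -2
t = -4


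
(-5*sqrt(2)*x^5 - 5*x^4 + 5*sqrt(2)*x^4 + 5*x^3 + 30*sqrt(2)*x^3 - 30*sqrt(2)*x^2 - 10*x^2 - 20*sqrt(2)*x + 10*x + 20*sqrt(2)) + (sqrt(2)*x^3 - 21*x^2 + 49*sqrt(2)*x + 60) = -5*sqrt(2)*x^5 - 5*x^4 + 5*sqrt(2)*x^4 + 5*x^3 + 31*sqrt(2)*x^3 - 30*sqrt(2)*x^2 - 31*x^2 + 10*x + 29*sqrt(2)*x + 20*sqrt(2) + 60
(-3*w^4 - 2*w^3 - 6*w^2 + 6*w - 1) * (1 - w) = 3*w^5 - w^4 + 4*w^3 - 12*w^2 + 7*w - 1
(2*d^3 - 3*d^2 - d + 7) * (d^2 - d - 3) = 2*d^5 - 5*d^4 - 4*d^3 + 17*d^2 - 4*d - 21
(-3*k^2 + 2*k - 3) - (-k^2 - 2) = -2*k^2 + 2*k - 1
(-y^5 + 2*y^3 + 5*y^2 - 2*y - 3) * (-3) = 3*y^5 - 6*y^3 - 15*y^2 + 6*y + 9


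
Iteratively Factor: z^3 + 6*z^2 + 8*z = (z + 2)*(z^2 + 4*z) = z*(z + 2)*(z + 4)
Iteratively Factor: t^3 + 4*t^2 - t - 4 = (t - 1)*(t^2 + 5*t + 4) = (t - 1)*(t + 4)*(t + 1)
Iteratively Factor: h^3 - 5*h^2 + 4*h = (h - 1)*(h^2 - 4*h) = (h - 4)*(h - 1)*(h)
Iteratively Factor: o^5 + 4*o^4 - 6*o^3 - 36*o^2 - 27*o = (o + 3)*(o^4 + o^3 - 9*o^2 - 9*o) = (o - 3)*(o + 3)*(o^3 + 4*o^2 + 3*o) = (o - 3)*(o + 3)^2*(o^2 + o) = o*(o - 3)*(o + 3)^2*(o + 1)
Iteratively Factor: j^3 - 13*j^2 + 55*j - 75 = (j - 5)*(j^2 - 8*j + 15) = (j - 5)^2*(j - 3)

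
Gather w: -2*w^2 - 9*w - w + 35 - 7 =-2*w^2 - 10*w + 28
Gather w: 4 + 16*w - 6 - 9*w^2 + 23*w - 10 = -9*w^2 + 39*w - 12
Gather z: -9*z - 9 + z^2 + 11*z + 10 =z^2 + 2*z + 1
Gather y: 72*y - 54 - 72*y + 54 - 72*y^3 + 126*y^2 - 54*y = -72*y^3 + 126*y^2 - 54*y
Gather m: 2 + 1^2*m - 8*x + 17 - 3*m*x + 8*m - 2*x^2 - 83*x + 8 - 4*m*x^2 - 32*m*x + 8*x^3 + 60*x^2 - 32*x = m*(-4*x^2 - 35*x + 9) + 8*x^3 + 58*x^2 - 123*x + 27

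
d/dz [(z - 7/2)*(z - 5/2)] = 2*z - 6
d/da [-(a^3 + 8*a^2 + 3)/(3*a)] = -2*a/3 - 8/3 + a^(-2)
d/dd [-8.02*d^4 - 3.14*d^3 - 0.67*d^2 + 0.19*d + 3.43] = -32.08*d^3 - 9.42*d^2 - 1.34*d + 0.19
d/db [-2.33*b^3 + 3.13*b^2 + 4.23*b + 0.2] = -6.99*b^2 + 6.26*b + 4.23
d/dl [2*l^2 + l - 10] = 4*l + 1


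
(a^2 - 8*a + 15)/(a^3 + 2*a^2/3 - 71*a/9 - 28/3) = 9*(a - 5)/(9*a^2 + 33*a + 28)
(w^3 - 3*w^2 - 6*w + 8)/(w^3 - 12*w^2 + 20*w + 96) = (w^2 - 5*w + 4)/(w^2 - 14*w + 48)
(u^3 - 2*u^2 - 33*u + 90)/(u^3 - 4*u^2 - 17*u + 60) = (u + 6)/(u + 4)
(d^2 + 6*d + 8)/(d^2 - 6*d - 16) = (d + 4)/(d - 8)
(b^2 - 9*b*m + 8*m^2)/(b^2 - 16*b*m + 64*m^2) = (b - m)/(b - 8*m)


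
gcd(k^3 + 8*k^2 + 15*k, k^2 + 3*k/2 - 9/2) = k + 3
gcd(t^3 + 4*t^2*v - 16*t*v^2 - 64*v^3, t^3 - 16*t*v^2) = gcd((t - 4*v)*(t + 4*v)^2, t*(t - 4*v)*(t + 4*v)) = t^2 - 16*v^2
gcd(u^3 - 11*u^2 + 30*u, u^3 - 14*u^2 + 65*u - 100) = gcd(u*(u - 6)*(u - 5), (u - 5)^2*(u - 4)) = u - 5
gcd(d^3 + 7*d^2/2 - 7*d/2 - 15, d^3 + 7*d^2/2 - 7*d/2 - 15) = d^3 + 7*d^2/2 - 7*d/2 - 15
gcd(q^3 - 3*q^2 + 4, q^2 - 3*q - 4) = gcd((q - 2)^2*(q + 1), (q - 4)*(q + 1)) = q + 1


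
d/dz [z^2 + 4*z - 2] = 2*z + 4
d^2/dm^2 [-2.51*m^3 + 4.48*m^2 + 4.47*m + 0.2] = 8.96 - 15.06*m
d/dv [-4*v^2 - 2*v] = -8*v - 2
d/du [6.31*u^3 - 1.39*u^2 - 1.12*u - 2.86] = 18.93*u^2 - 2.78*u - 1.12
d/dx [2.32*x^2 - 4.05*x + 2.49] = 4.64*x - 4.05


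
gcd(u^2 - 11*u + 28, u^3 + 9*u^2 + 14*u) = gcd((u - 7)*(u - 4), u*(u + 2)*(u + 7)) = 1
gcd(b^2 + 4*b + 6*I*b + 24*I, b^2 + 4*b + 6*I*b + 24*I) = b^2 + b*(4 + 6*I) + 24*I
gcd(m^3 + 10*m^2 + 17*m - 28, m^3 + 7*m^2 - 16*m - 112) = m^2 + 11*m + 28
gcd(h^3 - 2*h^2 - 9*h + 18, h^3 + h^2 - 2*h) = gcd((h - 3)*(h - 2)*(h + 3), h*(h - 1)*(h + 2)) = 1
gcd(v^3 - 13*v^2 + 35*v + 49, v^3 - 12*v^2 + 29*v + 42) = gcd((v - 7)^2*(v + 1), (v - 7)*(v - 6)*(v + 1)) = v^2 - 6*v - 7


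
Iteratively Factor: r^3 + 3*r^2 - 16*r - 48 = (r + 3)*(r^2 - 16) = (r - 4)*(r + 3)*(r + 4)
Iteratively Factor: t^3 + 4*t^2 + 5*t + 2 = (t + 1)*(t^2 + 3*t + 2) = (t + 1)^2*(t + 2)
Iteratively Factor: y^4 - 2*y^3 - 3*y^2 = (y + 1)*(y^3 - 3*y^2) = (y - 3)*(y + 1)*(y^2) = y*(y - 3)*(y + 1)*(y)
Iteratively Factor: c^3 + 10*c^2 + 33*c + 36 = (c + 3)*(c^2 + 7*c + 12) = (c + 3)^2*(c + 4)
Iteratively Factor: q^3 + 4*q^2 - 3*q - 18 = (q + 3)*(q^2 + q - 6) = (q + 3)^2*(q - 2)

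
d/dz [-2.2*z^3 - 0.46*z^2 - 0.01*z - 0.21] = -6.6*z^2 - 0.92*z - 0.01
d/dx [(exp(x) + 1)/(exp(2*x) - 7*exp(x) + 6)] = (-(exp(x) + 1)*(2*exp(x) - 7) + exp(2*x) - 7*exp(x) + 6)*exp(x)/(exp(2*x) - 7*exp(x) + 6)^2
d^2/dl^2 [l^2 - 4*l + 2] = 2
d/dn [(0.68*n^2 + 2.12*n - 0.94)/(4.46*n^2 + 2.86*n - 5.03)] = (-7.5104*n^2 + 1.544*n - 7.9752)/(19.8916*n^4 + 25.5112*n^3 - 36.688*n^2 - 28.7716*n + 25.3009)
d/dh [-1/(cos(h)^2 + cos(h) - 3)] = -(2*cos(h) + 1)*sin(h)/(cos(h)^2 + cos(h) - 3)^2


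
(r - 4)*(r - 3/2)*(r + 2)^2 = r^4 - 3*r^3/2 - 12*r^2 + 2*r + 24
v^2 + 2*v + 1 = (v + 1)^2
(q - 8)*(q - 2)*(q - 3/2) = q^3 - 23*q^2/2 + 31*q - 24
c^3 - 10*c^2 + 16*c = c*(c - 8)*(c - 2)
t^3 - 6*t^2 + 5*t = t*(t - 5)*(t - 1)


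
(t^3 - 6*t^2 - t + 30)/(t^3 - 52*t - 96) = (t^2 - 8*t + 15)/(t^2 - 2*t - 48)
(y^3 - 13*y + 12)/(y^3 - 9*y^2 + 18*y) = (y^2 + 3*y - 4)/(y*(y - 6))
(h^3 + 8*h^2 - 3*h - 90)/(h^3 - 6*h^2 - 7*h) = (-h^3 - 8*h^2 + 3*h + 90)/(h*(-h^2 + 6*h + 7))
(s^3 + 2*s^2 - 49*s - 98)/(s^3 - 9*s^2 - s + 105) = (s^2 + 9*s + 14)/(s^2 - 2*s - 15)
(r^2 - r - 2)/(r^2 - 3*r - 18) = (-r^2 + r + 2)/(-r^2 + 3*r + 18)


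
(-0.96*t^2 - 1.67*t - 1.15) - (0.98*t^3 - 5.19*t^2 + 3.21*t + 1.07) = -0.98*t^3 + 4.23*t^2 - 4.88*t - 2.22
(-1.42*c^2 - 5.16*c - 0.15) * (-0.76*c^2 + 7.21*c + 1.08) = 1.0792*c^4 - 6.3166*c^3 - 38.6232*c^2 - 6.6543*c - 0.162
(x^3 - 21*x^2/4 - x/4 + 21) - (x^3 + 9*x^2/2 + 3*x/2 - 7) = -39*x^2/4 - 7*x/4 + 28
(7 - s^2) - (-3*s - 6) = -s^2 + 3*s + 13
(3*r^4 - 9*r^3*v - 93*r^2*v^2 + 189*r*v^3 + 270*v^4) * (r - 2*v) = 3*r^5 - 15*r^4*v - 75*r^3*v^2 + 375*r^2*v^3 - 108*r*v^4 - 540*v^5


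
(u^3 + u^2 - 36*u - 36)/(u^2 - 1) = (u^2 - 36)/(u - 1)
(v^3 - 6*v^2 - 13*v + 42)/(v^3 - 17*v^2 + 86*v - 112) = (v + 3)/(v - 8)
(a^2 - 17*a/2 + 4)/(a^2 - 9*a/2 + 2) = (a - 8)/(a - 4)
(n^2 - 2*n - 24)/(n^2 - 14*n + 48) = (n + 4)/(n - 8)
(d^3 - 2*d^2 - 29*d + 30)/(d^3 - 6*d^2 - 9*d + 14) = (d^2 - d - 30)/(d^2 - 5*d - 14)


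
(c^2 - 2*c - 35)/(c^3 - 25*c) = (c - 7)/(c*(c - 5))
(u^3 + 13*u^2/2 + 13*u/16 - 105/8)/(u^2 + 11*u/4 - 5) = (4*u^2 + 31*u + 42)/(4*(u + 4))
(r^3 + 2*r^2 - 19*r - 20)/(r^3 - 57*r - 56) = (r^2 + r - 20)/(r^2 - r - 56)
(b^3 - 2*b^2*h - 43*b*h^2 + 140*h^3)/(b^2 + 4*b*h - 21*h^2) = (b^2 - 9*b*h + 20*h^2)/(b - 3*h)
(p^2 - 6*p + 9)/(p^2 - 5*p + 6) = (p - 3)/(p - 2)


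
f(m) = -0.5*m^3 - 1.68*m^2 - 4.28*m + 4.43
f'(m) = -1.5*m^2 - 3.36*m - 4.28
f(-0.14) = 5.00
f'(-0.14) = -3.84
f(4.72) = -105.78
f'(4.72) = -53.56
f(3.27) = -45.01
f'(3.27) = -31.31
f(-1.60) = 9.03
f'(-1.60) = -2.74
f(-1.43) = 8.58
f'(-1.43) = -2.54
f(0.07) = 4.12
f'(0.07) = -4.52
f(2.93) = -35.11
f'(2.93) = -27.00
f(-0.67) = 6.69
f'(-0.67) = -2.70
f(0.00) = 4.43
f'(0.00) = -4.28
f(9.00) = -534.67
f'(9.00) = -156.02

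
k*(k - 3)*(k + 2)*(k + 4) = k^4 + 3*k^3 - 10*k^2 - 24*k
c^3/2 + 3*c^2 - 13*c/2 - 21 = (c/2 + 1)*(c - 3)*(c + 7)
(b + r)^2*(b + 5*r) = b^3 + 7*b^2*r + 11*b*r^2 + 5*r^3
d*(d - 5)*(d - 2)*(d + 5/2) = d^4 - 9*d^3/2 - 15*d^2/2 + 25*d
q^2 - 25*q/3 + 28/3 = (q - 7)*(q - 4/3)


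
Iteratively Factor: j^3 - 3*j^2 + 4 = (j - 2)*(j^2 - j - 2) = (j - 2)^2*(j + 1)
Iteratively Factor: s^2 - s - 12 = (s + 3)*(s - 4)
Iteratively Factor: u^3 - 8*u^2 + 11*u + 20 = (u - 4)*(u^2 - 4*u - 5) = (u - 5)*(u - 4)*(u + 1)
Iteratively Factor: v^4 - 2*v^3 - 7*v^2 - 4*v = (v + 1)*(v^3 - 3*v^2 - 4*v) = v*(v + 1)*(v^2 - 3*v - 4) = v*(v - 4)*(v + 1)*(v + 1)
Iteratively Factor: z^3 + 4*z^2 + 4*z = (z + 2)*(z^2 + 2*z) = z*(z + 2)*(z + 2)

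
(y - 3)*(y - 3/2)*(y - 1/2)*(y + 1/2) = y^4 - 9*y^3/2 + 17*y^2/4 + 9*y/8 - 9/8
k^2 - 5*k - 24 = (k - 8)*(k + 3)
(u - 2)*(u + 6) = u^2 + 4*u - 12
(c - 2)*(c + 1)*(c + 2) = c^3 + c^2 - 4*c - 4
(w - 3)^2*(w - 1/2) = w^3 - 13*w^2/2 + 12*w - 9/2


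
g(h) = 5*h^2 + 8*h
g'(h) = 10*h + 8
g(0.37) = 3.64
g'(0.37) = 11.70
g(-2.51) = 11.42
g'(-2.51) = -17.10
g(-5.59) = 111.52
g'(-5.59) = -47.90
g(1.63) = 26.32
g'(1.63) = 24.30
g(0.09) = 0.76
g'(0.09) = 8.90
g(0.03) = 0.24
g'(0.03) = 8.30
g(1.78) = 30.08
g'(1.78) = 25.80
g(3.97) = 110.56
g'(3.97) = 47.70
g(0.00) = 0.00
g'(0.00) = 8.00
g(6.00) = 228.00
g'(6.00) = 68.00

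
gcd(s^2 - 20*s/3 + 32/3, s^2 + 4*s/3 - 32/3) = s - 8/3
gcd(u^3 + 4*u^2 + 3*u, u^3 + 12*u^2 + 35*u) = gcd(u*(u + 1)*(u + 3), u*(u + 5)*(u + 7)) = u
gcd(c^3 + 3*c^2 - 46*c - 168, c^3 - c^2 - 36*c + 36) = c + 6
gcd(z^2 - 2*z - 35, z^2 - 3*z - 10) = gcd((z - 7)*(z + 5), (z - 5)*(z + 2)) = 1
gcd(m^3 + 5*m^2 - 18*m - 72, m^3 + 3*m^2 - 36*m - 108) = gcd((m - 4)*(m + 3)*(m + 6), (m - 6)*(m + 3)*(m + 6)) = m^2 + 9*m + 18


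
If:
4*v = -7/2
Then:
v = -7/8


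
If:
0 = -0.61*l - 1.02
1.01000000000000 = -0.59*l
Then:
No Solution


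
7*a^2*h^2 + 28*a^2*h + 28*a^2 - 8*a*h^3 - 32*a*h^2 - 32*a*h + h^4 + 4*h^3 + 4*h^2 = (-7*a + h)*(-a + h)*(h + 2)^2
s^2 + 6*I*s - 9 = (s + 3*I)^2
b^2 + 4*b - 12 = (b - 2)*(b + 6)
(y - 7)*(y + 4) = y^2 - 3*y - 28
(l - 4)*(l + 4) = l^2 - 16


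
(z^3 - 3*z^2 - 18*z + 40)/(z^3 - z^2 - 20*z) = (z - 2)/z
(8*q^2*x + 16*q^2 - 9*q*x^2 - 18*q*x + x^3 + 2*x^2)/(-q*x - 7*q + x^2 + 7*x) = (-8*q*x - 16*q + x^2 + 2*x)/(x + 7)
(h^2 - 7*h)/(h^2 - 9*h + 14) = h/(h - 2)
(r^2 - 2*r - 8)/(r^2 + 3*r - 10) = (r^2 - 2*r - 8)/(r^2 + 3*r - 10)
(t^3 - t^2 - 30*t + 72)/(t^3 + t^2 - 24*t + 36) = (t - 4)/(t - 2)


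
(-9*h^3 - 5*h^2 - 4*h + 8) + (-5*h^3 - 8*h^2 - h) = -14*h^3 - 13*h^2 - 5*h + 8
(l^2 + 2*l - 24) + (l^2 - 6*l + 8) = 2*l^2 - 4*l - 16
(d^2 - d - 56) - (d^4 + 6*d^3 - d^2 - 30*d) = -d^4 - 6*d^3 + 2*d^2 + 29*d - 56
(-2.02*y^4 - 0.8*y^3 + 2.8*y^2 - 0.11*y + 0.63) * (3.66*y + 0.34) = -7.3932*y^5 - 3.6148*y^4 + 9.976*y^3 + 0.5494*y^2 + 2.2684*y + 0.2142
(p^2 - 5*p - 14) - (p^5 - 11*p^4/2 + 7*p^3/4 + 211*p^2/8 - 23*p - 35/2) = -p^5 + 11*p^4/2 - 7*p^3/4 - 203*p^2/8 + 18*p + 7/2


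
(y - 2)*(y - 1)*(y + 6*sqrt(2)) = y^3 - 3*y^2 + 6*sqrt(2)*y^2 - 18*sqrt(2)*y + 2*y + 12*sqrt(2)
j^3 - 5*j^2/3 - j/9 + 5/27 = (j - 5/3)*(j - 1/3)*(j + 1/3)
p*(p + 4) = p^2 + 4*p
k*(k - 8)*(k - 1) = k^3 - 9*k^2 + 8*k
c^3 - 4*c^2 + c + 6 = (c - 3)*(c - 2)*(c + 1)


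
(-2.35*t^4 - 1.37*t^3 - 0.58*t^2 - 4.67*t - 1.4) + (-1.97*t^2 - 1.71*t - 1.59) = -2.35*t^4 - 1.37*t^3 - 2.55*t^2 - 6.38*t - 2.99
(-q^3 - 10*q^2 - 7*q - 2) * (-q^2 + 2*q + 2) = q^5 + 8*q^4 - 15*q^3 - 32*q^2 - 18*q - 4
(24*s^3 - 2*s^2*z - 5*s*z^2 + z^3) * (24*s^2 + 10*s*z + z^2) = 576*s^5 + 192*s^4*z - 116*s^3*z^2 - 28*s^2*z^3 + 5*s*z^4 + z^5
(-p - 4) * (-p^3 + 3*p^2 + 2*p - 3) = p^4 + p^3 - 14*p^2 - 5*p + 12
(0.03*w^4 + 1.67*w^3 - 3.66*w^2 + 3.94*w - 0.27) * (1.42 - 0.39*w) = -0.0117*w^5 - 0.6087*w^4 + 3.7988*w^3 - 6.7338*w^2 + 5.7001*w - 0.3834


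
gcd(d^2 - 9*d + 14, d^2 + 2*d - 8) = d - 2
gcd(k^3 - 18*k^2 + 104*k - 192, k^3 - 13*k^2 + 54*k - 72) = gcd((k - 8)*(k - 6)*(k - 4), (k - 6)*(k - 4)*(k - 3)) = k^2 - 10*k + 24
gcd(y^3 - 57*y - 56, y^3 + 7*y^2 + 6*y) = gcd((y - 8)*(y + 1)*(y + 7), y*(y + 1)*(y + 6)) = y + 1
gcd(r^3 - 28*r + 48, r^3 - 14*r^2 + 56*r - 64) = r^2 - 6*r + 8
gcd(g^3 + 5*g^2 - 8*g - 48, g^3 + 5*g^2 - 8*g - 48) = g^3 + 5*g^2 - 8*g - 48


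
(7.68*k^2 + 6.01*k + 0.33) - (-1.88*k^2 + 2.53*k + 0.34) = 9.56*k^2 + 3.48*k - 0.01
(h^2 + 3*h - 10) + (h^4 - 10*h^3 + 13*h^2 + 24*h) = h^4 - 10*h^3 + 14*h^2 + 27*h - 10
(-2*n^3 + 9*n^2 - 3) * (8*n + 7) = -16*n^4 + 58*n^3 + 63*n^2 - 24*n - 21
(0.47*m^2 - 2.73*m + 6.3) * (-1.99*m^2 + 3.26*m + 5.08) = -0.9353*m^4 + 6.9649*m^3 - 19.0492*m^2 + 6.6696*m + 32.004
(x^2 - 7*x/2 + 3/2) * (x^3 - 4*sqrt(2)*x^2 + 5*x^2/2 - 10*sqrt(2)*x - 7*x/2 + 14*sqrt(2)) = x^5 - 4*sqrt(2)*x^4 - x^4 - 43*x^3/4 + 4*sqrt(2)*x^3 + 16*x^2 + 43*sqrt(2)*x^2 - 64*sqrt(2)*x - 21*x/4 + 21*sqrt(2)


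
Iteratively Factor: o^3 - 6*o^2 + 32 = (o - 4)*(o^2 - 2*o - 8) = (o - 4)*(o + 2)*(o - 4)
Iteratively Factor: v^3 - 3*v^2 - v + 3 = (v - 3)*(v^2 - 1) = (v - 3)*(v - 1)*(v + 1)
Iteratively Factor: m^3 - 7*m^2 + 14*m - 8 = (m - 4)*(m^2 - 3*m + 2) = (m - 4)*(m - 2)*(m - 1)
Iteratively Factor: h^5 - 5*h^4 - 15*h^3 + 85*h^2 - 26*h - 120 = (h + 4)*(h^4 - 9*h^3 + 21*h^2 + h - 30) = (h + 1)*(h + 4)*(h^3 - 10*h^2 + 31*h - 30) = (h - 3)*(h + 1)*(h + 4)*(h^2 - 7*h + 10) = (h - 3)*(h - 2)*(h + 1)*(h + 4)*(h - 5)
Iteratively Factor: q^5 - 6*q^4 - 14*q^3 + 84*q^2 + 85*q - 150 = (q + 2)*(q^4 - 8*q^3 + 2*q^2 + 80*q - 75) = (q - 5)*(q + 2)*(q^3 - 3*q^2 - 13*q + 15) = (q - 5)^2*(q + 2)*(q^2 + 2*q - 3) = (q - 5)^2*(q - 1)*(q + 2)*(q + 3)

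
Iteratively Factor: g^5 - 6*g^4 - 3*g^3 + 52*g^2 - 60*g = (g - 2)*(g^4 - 4*g^3 - 11*g^2 + 30*g) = (g - 2)^2*(g^3 - 2*g^2 - 15*g) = (g - 5)*(g - 2)^2*(g^2 + 3*g) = (g - 5)*(g - 2)^2*(g + 3)*(g)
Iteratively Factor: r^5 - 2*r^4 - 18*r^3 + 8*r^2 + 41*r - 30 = (r + 3)*(r^4 - 5*r^3 - 3*r^2 + 17*r - 10) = (r + 2)*(r + 3)*(r^3 - 7*r^2 + 11*r - 5) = (r - 1)*(r + 2)*(r + 3)*(r^2 - 6*r + 5) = (r - 5)*(r - 1)*(r + 2)*(r + 3)*(r - 1)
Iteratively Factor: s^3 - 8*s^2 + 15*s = (s - 5)*(s^2 - 3*s) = (s - 5)*(s - 3)*(s)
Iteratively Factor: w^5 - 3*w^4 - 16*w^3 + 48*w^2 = (w)*(w^4 - 3*w^3 - 16*w^2 + 48*w) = w*(w + 4)*(w^3 - 7*w^2 + 12*w) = w*(w - 4)*(w + 4)*(w^2 - 3*w) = w*(w - 4)*(w - 3)*(w + 4)*(w)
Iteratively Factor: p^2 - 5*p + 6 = (p - 2)*(p - 3)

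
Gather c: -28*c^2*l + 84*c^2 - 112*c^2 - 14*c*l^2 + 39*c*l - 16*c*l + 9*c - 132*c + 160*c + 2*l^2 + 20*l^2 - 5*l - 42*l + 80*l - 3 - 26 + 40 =c^2*(-28*l - 28) + c*(-14*l^2 + 23*l + 37) + 22*l^2 + 33*l + 11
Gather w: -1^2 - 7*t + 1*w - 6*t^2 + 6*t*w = -6*t^2 - 7*t + w*(6*t + 1) - 1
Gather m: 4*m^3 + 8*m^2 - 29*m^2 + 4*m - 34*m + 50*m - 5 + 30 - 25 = 4*m^3 - 21*m^2 + 20*m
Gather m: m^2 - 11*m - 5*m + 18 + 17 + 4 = m^2 - 16*m + 39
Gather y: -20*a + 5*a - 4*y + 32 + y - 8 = -15*a - 3*y + 24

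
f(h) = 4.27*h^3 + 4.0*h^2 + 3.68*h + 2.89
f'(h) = 12.81*h^2 + 8.0*h + 3.68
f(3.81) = 311.13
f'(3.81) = 220.11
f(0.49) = 6.16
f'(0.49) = 10.68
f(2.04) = 63.29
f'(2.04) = 73.31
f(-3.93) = -208.98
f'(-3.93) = 170.09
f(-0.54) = 1.40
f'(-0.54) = 3.10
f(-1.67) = -11.99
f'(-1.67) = 26.05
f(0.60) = 7.46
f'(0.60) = 13.09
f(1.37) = 26.42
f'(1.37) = 38.68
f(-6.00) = -797.51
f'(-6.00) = 416.84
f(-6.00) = -797.51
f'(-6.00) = 416.84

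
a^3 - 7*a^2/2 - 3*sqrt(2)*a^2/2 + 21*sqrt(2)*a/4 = a*(a - 7/2)*(a - 3*sqrt(2)/2)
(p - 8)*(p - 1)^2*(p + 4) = p^4 - 6*p^3 - 23*p^2 + 60*p - 32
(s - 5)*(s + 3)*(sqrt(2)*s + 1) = sqrt(2)*s^3 - 2*sqrt(2)*s^2 + s^2 - 15*sqrt(2)*s - 2*s - 15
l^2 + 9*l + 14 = (l + 2)*(l + 7)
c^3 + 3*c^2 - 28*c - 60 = (c - 5)*(c + 2)*(c + 6)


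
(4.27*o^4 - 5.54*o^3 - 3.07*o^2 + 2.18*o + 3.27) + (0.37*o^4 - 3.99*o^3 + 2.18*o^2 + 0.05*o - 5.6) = 4.64*o^4 - 9.53*o^3 - 0.89*o^2 + 2.23*o - 2.33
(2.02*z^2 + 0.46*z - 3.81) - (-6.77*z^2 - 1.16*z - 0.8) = 8.79*z^2 + 1.62*z - 3.01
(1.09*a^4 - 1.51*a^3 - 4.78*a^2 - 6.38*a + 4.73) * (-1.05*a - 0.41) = -1.1445*a^5 + 1.1386*a^4 + 5.6381*a^3 + 8.6588*a^2 - 2.3507*a - 1.9393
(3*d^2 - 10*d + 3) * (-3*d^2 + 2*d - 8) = -9*d^4 + 36*d^3 - 53*d^2 + 86*d - 24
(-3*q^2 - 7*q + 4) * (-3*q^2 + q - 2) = 9*q^4 + 18*q^3 - 13*q^2 + 18*q - 8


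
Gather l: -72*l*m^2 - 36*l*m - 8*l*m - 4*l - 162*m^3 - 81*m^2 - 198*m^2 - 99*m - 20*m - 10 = l*(-72*m^2 - 44*m - 4) - 162*m^3 - 279*m^2 - 119*m - 10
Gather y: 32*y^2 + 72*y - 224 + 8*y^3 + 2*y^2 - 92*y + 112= 8*y^3 + 34*y^2 - 20*y - 112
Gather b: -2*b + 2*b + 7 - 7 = 0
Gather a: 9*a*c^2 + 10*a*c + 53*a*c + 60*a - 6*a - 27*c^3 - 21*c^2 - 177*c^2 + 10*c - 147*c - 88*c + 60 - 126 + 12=a*(9*c^2 + 63*c + 54) - 27*c^3 - 198*c^2 - 225*c - 54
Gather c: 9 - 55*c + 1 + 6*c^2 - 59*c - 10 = 6*c^2 - 114*c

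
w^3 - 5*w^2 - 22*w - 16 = (w - 8)*(w + 1)*(w + 2)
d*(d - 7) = d^2 - 7*d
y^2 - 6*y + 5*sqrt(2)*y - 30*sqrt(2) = (y - 6)*(y + 5*sqrt(2))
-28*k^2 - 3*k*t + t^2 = (-7*k + t)*(4*k + t)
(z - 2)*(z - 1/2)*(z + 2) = z^3 - z^2/2 - 4*z + 2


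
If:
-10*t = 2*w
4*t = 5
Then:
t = 5/4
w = -25/4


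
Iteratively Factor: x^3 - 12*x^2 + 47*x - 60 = (x - 4)*(x^2 - 8*x + 15) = (x - 5)*(x - 4)*(x - 3)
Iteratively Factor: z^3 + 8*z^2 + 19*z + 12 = (z + 3)*(z^2 + 5*z + 4) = (z + 1)*(z + 3)*(z + 4)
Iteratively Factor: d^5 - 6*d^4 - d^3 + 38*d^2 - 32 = (d - 4)*(d^4 - 2*d^3 - 9*d^2 + 2*d + 8) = (d - 4)^2*(d^3 + 2*d^2 - d - 2) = (d - 4)^2*(d - 1)*(d^2 + 3*d + 2) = (d - 4)^2*(d - 1)*(d + 2)*(d + 1)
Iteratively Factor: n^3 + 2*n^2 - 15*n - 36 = (n + 3)*(n^2 - n - 12) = (n - 4)*(n + 3)*(n + 3)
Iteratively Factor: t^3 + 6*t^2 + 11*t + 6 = (t + 1)*(t^2 + 5*t + 6) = (t + 1)*(t + 3)*(t + 2)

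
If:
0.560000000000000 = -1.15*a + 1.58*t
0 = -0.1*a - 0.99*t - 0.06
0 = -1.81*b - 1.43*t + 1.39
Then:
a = -0.50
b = 0.78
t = -0.01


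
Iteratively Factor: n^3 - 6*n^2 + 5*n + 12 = (n - 3)*(n^2 - 3*n - 4) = (n - 3)*(n + 1)*(n - 4)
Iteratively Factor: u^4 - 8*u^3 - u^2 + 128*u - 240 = (u + 4)*(u^3 - 12*u^2 + 47*u - 60) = (u - 4)*(u + 4)*(u^2 - 8*u + 15) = (u - 4)*(u - 3)*(u + 4)*(u - 5)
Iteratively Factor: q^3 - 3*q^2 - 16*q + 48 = (q - 3)*(q^2 - 16) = (q - 3)*(q + 4)*(q - 4)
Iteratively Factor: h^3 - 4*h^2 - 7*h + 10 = (h - 5)*(h^2 + h - 2) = (h - 5)*(h + 2)*(h - 1)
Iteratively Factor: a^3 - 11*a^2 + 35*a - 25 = (a - 1)*(a^2 - 10*a + 25) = (a - 5)*(a - 1)*(a - 5)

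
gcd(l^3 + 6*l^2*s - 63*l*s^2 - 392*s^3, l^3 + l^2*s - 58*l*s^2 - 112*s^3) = -l^2 + l*s + 56*s^2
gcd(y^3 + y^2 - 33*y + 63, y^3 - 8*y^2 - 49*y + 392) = y + 7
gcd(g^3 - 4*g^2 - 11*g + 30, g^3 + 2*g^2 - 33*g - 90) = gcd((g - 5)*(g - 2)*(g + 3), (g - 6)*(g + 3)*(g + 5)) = g + 3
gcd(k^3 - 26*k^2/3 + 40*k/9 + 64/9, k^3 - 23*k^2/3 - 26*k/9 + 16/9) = k^2 - 22*k/3 - 16/3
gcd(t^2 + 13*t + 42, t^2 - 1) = 1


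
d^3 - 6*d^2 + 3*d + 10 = (d - 5)*(d - 2)*(d + 1)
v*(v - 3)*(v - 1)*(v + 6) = v^4 + 2*v^3 - 21*v^2 + 18*v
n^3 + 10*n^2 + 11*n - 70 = (n - 2)*(n + 5)*(n + 7)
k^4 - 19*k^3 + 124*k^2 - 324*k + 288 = (k - 8)*(k - 6)*(k - 3)*(k - 2)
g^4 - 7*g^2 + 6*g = g*(g - 2)*(g - 1)*(g + 3)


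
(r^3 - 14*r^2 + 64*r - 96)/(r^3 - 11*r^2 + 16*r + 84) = (r^2 - 8*r + 16)/(r^2 - 5*r - 14)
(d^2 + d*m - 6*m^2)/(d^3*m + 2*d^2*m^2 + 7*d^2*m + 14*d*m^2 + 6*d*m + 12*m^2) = (d^2 + d*m - 6*m^2)/(m*(d^3 + 2*d^2*m + 7*d^2 + 14*d*m + 6*d + 12*m))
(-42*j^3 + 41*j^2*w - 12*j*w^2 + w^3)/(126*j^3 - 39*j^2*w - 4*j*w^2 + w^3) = (-2*j + w)/(6*j + w)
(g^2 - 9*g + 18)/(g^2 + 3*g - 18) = (g - 6)/(g + 6)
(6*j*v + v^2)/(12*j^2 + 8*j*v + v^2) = v/(2*j + v)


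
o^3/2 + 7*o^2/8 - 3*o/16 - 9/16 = (o/2 + 1/2)*(o - 3/4)*(o + 3/2)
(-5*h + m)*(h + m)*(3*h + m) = -15*h^3 - 17*h^2*m - h*m^2 + m^3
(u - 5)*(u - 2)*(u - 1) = u^3 - 8*u^2 + 17*u - 10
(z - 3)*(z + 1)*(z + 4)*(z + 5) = z^4 + 7*z^3 - z^2 - 67*z - 60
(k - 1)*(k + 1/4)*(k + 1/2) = k^3 - k^2/4 - 5*k/8 - 1/8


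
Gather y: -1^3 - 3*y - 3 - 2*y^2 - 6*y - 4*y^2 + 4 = -6*y^2 - 9*y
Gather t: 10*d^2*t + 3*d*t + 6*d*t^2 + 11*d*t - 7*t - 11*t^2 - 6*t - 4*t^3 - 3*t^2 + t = -4*t^3 + t^2*(6*d - 14) + t*(10*d^2 + 14*d - 12)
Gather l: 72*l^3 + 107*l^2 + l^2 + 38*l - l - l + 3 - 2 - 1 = 72*l^3 + 108*l^2 + 36*l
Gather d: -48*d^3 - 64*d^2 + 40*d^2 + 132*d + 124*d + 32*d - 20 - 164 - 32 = -48*d^3 - 24*d^2 + 288*d - 216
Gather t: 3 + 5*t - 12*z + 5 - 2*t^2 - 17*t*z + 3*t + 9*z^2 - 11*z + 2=-2*t^2 + t*(8 - 17*z) + 9*z^2 - 23*z + 10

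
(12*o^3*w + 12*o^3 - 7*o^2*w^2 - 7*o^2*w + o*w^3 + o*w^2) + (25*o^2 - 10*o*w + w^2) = 12*o^3*w + 12*o^3 - 7*o^2*w^2 - 7*o^2*w + 25*o^2 + o*w^3 + o*w^2 - 10*o*w + w^2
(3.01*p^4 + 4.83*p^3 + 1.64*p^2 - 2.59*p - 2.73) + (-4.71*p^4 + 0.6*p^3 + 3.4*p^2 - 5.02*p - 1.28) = -1.7*p^4 + 5.43*p^3 + 5.04*p^2 - 7.61*p - 4.01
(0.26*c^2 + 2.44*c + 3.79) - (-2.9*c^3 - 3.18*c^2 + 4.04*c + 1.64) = 2.9*c^3 + 3.44*c^2 - 1.6*c + 2.15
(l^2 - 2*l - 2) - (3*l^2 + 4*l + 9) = -2*l^2 - 6*l - 11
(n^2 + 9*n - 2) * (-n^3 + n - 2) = -n^5 - 9*n^4 + 3*n^3 + 7*n^2 - 20*n + 4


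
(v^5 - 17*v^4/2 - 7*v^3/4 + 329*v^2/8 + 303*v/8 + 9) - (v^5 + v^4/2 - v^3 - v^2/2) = -9*v^4 - 3*v^3/4 + 333*v^2/8 + 303*v/8 + 9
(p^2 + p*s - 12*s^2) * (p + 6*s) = p^3 + 7*p^2*s - 6*p*s^2 - 72*s^3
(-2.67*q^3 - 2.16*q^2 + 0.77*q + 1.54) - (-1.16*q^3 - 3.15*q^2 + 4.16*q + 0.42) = -1.51*q^3 + 0.99*q^2 - 3.39*q + 1.12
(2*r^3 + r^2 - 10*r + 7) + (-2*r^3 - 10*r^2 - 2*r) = -9*r^2 - 12*r + 7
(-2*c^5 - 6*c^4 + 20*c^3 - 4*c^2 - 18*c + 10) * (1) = -2*c^5 - 6*c^4 + 20*c^3 - 4*c^2 - 18*c + 10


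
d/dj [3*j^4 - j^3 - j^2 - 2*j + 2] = 12*j^3 - 3*j^2 - 2*j - 2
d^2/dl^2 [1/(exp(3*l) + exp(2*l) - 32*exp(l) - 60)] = ((-9*exp(2*l) - 4*exp(l) + 32)*(exp(3*l) + exp(2*l) - 32*exp(l) - 60) + 2*(3*exp(2*l) + 2*exp(l) - 32)^2*exp(l))*exp(l)/(exp(3*l) + exp(2*l) - 32*exp(l) - 60)^3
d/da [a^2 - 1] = 2*a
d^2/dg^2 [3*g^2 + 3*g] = 6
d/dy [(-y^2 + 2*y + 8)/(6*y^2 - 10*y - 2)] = (-y^2 - 46*y + 38)/(2*(9*y^4 - 30*y^3 + 19*y^2 + 10*y + 1))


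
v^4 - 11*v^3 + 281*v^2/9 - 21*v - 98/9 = (v - 7)*(v - 7/3)*(v - 2)*(v + 1/3)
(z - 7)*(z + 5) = z^2 - 2*z - 35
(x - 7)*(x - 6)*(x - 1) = x^3 - 14*x^2 + 55*x - 42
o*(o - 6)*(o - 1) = o^3 - 7*o^2 + 6*o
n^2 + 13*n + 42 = (n + 6)*(n + 7)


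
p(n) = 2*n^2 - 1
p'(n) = 4*n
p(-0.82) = 0.34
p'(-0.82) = -3.28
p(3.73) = 26.83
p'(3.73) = 14.92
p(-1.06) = 1.25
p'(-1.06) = -4.24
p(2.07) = 7.57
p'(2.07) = 8.28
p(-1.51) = 3.56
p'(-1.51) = -6.04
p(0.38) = -0.71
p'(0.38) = 1.52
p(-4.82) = 45.46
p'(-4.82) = -19.28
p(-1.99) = 6.92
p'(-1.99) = -7.96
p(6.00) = 71.00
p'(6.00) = 24.00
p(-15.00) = 449.00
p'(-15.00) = -60.00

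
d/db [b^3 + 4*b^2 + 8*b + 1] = 3*b^2 + 8*b + 8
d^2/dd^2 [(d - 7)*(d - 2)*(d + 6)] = 6*d - 6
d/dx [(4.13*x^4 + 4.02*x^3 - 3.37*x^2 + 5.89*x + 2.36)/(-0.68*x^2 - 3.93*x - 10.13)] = (-5.6168*x^5 - 51.4263*x^4 - 198.9448*x^3 - 104.9185*x^2 + 71.4858*x - 50.3909)/(0.4624*x^4 + 5.3448*x^3 + 29.2217*x^2 + 79.6218*x + 102.6169)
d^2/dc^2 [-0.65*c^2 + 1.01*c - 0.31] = -1.30000000000000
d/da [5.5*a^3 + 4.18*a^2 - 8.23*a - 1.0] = 16.5*a^2 + 8.36*a - 8.23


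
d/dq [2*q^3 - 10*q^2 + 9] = 2*q*(3*q - 10)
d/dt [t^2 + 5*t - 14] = 2*t + 5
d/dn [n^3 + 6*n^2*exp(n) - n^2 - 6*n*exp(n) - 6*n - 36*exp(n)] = 6*n^2*exp(n) + 3*n^2 + 6*n*exp(n) - 2*n - 42*exp(n) - 6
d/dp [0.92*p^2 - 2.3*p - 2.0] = 1.84*p - 2.3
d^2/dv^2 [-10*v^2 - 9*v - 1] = -20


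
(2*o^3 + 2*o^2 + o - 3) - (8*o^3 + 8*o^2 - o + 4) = -6*o^3 - 6*o^2 + 2*o - 7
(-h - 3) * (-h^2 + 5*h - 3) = h^3 - 2*h^2 - 12*h + 9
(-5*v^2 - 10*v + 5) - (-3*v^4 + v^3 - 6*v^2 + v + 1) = 3*v^4 - v^3 + v^2 - 11*v + 4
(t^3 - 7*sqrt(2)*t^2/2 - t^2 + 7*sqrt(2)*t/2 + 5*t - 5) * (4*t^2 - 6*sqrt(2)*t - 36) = 4*t^5 - 20*sqrt(2)*t^4 - 4*t^4 + 26*t^3 + 20*sqrt(2)*t^3 - 26*t^2 + 96*sqrt(2)*t^2 - 180*t - 96*sqrt(2)*t + 180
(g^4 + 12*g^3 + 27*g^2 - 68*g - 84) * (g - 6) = g^5 + 6*g^4 - 45*g^3 - 230*g^2 + 324*g + 504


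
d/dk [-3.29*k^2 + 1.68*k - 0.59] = 1.68 - 6.58*k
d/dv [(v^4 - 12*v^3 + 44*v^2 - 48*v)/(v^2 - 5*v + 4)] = (2*v^3 - 11*v^2 + 16*v - 12)/(v^2 - 2*v + 1)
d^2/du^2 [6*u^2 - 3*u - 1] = 12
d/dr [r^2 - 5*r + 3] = 2*r - 5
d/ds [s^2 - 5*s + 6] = 2*s - 5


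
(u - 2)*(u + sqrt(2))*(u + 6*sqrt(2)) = u^3 - 2*u^2 + 7*sqrt(2)*u^2 - 14*sqrt(2)*u + 12*u - 24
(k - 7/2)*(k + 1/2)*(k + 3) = k^3 - 43*k/4 - 21/4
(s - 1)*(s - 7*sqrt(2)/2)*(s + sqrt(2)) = s^3 - 5*sqrt(2)*s^2/2 - s^2 - 7*s + 5*sqrt(2)*s/2 + 7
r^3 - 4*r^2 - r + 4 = (r - 4)*(r - 1)*(r + 1)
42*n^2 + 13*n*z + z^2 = (6*n + z)*(7*n + z)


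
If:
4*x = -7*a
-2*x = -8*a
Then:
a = 0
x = 0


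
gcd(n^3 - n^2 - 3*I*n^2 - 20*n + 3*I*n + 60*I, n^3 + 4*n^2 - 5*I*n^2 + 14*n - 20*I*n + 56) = n + 4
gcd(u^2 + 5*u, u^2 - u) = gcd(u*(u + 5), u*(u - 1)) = u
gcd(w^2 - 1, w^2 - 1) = w^2 - 1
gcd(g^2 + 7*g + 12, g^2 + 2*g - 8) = g + 4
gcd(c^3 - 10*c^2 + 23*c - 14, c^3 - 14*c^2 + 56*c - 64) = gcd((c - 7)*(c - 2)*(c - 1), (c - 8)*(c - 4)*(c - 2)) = c - 2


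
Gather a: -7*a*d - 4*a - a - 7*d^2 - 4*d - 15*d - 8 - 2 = a*(-7*d - 5) - 7*d^2 - 19*d - 10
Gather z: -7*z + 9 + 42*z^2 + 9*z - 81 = 42*z^2 + 2*z - 72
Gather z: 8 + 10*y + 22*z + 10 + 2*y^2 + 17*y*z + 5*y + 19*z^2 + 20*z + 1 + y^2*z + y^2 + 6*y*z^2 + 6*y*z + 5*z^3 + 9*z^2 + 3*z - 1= 3*y^2 + 15*y + 5*z^3 + z^2*(6*y + 28) + z*(y^2 + 23*y + 45) + 18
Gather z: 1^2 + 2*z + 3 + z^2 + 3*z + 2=z^2 + 5*z + 6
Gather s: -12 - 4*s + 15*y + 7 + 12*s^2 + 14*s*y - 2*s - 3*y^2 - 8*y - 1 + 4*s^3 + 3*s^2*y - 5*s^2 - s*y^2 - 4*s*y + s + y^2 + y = 4*s^3 + s^2*(3*y + 7) + s*(-y^2 + 10*y - 5) - 2*y^2 + 8*y - 6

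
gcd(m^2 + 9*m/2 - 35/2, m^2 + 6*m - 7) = m + 7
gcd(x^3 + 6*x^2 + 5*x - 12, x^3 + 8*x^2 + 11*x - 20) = x^2 + 3*x - 4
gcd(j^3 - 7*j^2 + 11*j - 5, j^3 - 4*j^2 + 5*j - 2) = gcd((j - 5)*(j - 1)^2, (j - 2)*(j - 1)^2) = j^2 - 2*j + 1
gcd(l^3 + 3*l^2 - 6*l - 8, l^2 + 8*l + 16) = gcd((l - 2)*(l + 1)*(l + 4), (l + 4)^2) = l + 4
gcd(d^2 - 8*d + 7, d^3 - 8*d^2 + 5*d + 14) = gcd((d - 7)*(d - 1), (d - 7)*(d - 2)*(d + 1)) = d - 7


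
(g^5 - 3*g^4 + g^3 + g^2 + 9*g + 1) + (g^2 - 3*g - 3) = g^5 - 3*g^4 + g^3 + 2*g^2 + 6*g - 2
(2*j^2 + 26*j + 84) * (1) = 2*j^2 + 26*j + 84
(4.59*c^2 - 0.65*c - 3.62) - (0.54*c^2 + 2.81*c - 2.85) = 4.05*c^2 - 3.46*c - 0.77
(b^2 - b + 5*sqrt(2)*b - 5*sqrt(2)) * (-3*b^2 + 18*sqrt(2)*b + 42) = -3*b^4 + 3*b^3 + 3*sqrt(2)*b^3 - 3*sqrt(2)*b^2 + 222*b^2 - 222*b + 210*sqrt(2)*b - 210*sqrt(2)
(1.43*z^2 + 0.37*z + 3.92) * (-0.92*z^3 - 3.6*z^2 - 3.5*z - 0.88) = -1.3156*z^5 - 5.4884*z^4 - 9.9434*z^3 - 16.6654*z^2 - 14.0456*z - 3.4496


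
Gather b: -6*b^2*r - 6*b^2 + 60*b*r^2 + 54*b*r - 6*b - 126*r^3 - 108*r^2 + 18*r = b^2*(-6*r - 6) + b*(60*r^2 + 54*r - 6) - 126*r^3 - 108*r^2 + 18*r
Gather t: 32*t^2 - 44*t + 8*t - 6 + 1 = 32*t^2 - 36*t - 5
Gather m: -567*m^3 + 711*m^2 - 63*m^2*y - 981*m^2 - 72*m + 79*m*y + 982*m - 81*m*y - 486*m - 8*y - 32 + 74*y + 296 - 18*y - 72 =-567*m^3 + m^2*(-63*y - 270) + m*(424 - 2*y) + 48*y + 192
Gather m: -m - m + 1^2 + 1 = 2 - 2*m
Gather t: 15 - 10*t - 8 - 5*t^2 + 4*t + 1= -5*t^2 - 6*t + 8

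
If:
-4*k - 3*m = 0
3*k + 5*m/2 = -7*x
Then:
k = 21*x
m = -28*x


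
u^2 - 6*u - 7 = (u - 7)*(u + 1)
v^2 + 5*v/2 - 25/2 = (v - 5/2)*(v + 5)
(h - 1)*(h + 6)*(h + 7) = h^3 + 12*h^2 + 29*h - 42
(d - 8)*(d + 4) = d^2 - 4*d - 32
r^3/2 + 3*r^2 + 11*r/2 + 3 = (r/2 + 1)*(r + 1)*(r + 3)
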